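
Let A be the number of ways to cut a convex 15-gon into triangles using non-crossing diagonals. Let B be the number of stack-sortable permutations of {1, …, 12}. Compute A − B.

The number of triangulations of a 15-gon is the Catalan number C_13 (index = sides − 2). So A = C_13 = 742900.
Stack-sortable permutations are exactly the 231-avoiding ones, counted by C_n; here n = 12. So B = C_12 = 208012.
A − B = 742900 − 208012 = 534888.

534888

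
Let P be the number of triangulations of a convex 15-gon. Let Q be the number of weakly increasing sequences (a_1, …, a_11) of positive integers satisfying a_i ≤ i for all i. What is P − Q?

684114

A convex 15-gon is triangulated into 13 triangles, and the number of such triangulations is the Catalan number C_{15−2} = C_13. So P = C_13 = 742900.
Weakly increasing sequences with a_i ≤ i biject with Dyck paths of semilength 11, so there are C_11. So Q = C_11 = 58786.
P − Q = 742900 − 58786 = 684114.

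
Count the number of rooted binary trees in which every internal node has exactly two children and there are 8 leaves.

429

A full binary tree with L leaves has L−1 internal nodes and is counted by C_{L−1}; L = 8 gives C_7.
C_7 = C_6 · 2(2·6+1)/(6+2) = 132 · 26/8 = 429.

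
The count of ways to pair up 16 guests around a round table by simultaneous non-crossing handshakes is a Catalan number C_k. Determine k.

8

With 16 = 2·8 people, non-crossing handshake pairings are non-crossing perfect matchings on a circle, counted by C_8.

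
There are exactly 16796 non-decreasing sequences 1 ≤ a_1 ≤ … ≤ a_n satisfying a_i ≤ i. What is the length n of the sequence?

10

Such sub-staircase sequences of length n are counted by C_n, and C_10 = 16796.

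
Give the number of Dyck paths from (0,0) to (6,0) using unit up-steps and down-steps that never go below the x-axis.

5

Dyck paths of semilength n (length 2n) are counted by C_n; here n = 3.
C_3 = C(6,3)/4 = 20/4 = 5.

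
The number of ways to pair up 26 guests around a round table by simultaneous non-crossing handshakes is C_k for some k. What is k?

Non-crossing handshake pairings of 2n people are counted by C_n; 26 people gives n = 13.

13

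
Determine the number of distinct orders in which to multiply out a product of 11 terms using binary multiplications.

16796

Ways to associate a product of 11 factors correspond to binary trees on 11 leaves, so the count is C_10.
C_10 = C(20,10)/11 = 184756/11 = 16796.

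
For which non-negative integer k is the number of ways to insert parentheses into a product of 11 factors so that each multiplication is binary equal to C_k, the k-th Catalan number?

10

Ways to associate a product of 11 factors correspond to binary trees on 11 leaves, so the count is C_10.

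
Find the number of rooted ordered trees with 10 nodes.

A rooted plane tree on 10 nodes has 9 edges, and such trees are counted by C_9.
C_9 = C(18,9)/10 = 48620/10 = 4862.

4862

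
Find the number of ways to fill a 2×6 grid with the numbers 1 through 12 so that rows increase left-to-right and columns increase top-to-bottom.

Standard Young tableaux of shape 2×n are counted by C_n; here n = 6.
C_6 = 132.

132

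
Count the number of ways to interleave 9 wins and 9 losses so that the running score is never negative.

4862

Ballot sequences with n votes each where one side never trails are Dyck words, counted by C_n; here n = 9.
C_9 = C(18,9)/10 = 48620/10 = 4862.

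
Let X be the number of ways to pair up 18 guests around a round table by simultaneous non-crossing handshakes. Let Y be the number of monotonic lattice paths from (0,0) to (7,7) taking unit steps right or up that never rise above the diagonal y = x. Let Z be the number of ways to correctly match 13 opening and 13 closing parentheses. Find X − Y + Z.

747333

Non-crossing handshake pairings of 2n people are counted by C_n; 18 people gives n = 9. So X = C_9 = 4862.
Monotone paths in an n×n grid that stay weakly below the diagonal are counted by C_n; here n = 7. So Y = C_7 = 429.
Balanced strings of n pairs of brackets are counted by C_n; here n = 13. So Z = C_13 = 742900.
X − Y + Z = 4862 − 429 + 742900 = 747333.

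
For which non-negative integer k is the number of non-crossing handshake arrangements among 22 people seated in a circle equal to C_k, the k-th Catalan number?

11

With 22 = 2·11 people, non-crossing handshake pairings are non-crossing perfect matchings on a circle, counted by C_11.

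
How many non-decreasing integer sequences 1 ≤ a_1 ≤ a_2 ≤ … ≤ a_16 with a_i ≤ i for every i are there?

35357670

Such sub-staircase sequences of length n are counted by C_n; here n = 16.
C_16 = C_15 · 2(2·15+1)/(15+2) = 9694845 · 62/17 = 35357670.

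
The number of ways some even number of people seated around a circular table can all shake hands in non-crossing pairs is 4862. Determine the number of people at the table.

18

Non-crossing handshake pairings of 2n people are counted by C_n; 4862 = C_9.
So n = 9, and there are 2n = 18 people.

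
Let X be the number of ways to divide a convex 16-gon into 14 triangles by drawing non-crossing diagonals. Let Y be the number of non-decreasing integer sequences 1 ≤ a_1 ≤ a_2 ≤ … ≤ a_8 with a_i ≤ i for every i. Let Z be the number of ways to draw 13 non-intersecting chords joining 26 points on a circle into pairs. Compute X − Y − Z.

Triangulations of a convex m-gon are counted by C_{m−2}; with m = 16 this is C_14. So X = C_14 = 2674440.
Weakly increasing sequences with a_i ≤ i biject with Dyck paths of semilength 8, so there are C_8. So Y = C_8 = 1430.
Non-crossing perfect matchings of 2n points on a circle are counted by C_n; with 26 points, n = 13. So Z = C_13 = 742900.
X − Y − Z = 2674440 − 1430 − 742900 = 1930110.

1930110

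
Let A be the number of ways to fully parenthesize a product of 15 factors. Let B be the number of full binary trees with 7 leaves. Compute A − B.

Ways to associate a product of 15 factors correspond to binary trees on 15 leaves, so the count is C_14. So A = C_14 = 2674440.
A full binary tree with L leaves has L−1 internal nodes and is counted by C_{L−1}; L = 7 gives C_6. So B = C_6 = 132.
A − B = 2674440 − 132 = 2674308.

2674308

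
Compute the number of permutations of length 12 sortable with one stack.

208012

Stack-sortable permutations are exactly the 231-avoiding ones, counted by C_n; here n = 12.
C_12 = 208012.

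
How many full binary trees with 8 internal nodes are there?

Full binary trees with n internal nodes are counted by C_n; here n = 8.
C_8 = C(16,8)/9 = 12870/9 = 1430.

1430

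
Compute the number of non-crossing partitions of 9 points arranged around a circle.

The non-crossing partitions of [9] form a lattice of size C_9.
C_9 = C_8 · 2(2·8+1)/(8+2) = 1430 · 34/10 = 4862.

4862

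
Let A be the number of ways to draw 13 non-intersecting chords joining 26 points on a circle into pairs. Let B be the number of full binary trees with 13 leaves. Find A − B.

534888

Non-crossing perfect matchings of 2n points on a circle are counted by C_n; with 26 points, n = 13. So A = C_13 = 742900.
Full binary trees with 13 leaves have 13−1 = 12 internal nodes, so there are C_12 of them. So B = C_12 = 208012.
A − B = 742900 − 208012 = 534888.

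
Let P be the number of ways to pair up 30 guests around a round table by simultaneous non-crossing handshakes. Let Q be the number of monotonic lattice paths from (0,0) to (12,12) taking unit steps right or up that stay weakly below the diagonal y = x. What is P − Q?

Non-crossing handshake pairings of 2n people are counted by C_n; 30 people gives n = 15. So P = C_15 = 9694845.
Sub-diagonal monotone paths from (0,0) to (12,12) biject with Dyck paths of semilength 12, giving C_12. So Q = C_12 = 208012.
P − Q = 9694845 − 208012 = 9486833.

9486833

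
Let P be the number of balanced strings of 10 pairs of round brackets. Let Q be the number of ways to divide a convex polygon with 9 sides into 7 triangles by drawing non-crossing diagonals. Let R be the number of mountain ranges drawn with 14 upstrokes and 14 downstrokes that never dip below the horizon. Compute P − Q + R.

Balanced strings of n pairs of brackets are counted by C_n; here n = 10. So P = C_10 = 16796.
Triangulations of a convex m-gon are counted by C_{m−2}; with m = 9 this is C_7. So Q = C_7 = 429.
A Dyck path with 14 up-steps and 14 down-steps has semilength 14, so there are C_14 of them. So R = C_14 = 2674440.
P − Q + R = 16796 − 429 + 2674440 = 2690807.

2690807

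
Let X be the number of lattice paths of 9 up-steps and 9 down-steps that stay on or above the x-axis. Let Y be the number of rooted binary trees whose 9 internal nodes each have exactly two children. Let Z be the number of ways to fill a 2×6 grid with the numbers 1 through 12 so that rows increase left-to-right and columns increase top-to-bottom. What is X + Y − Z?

9592

Paths of 9 up- and 9 down-steps that never dip below the axis are Dyck paths; their count is C_9. So X = C_9 = 4862.
Full binary trees with n internal nodes are counted by C_n; here n = 9. So Y = C_9 = 4862.
By the hook-length formula (or a Dyck-path bijection), SYT of shape 2×6 number C_6. So Z = C_6 = 132.
X + Y − Z = 4862 + 4862 − 132 = 9592.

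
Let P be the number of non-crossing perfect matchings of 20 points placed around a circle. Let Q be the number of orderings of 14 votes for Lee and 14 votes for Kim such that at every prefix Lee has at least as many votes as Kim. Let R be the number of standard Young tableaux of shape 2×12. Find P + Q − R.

Non-crossing perfect matchings of 2n points on a circle are counted by C_n; with 20 points, n = 10. So P = C_10 = 16796.
Ballot sequences with n votes each where one side never trails are Dyck words, counted by C_n; here n = 14. So Q = C_14 = 2674440.
By the hook-length formula (or a Dyck-path bijection), SYT of shape 2×12 number C_12. So R = C_12 = 208012.
P + Q − R = 16796 + 2674440 − 208012 = 2483224.

2483224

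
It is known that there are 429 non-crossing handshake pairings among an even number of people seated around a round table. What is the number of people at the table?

Non-crossing handshake pairings of 2n people are counted by C_n, and C_7 = 429.
So n = 7, and there are 2n = 14 people.

14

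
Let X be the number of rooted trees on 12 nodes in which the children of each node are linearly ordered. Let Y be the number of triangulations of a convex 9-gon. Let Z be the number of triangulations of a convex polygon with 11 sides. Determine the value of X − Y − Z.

A rooted plane tree on 12 nodes has 11 edges, and such trees are counted by C_11. So X = C_11 = 58786.
Triangulations of a convex m-gon are counted by C_{m−2}; with m = 9 this is C_7. So Y = C_7 = 429.
A convex 11-gon is triangulated into 9 triangles, and the number of such triangulations is the Catalan number C_{11−2} = C_9. So Z = C_9 = 4862.
X − Y − Z = 58786 − 429 − 4862 = 53495.

53495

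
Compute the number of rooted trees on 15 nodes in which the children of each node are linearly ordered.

A rooted plane tree on 15 nodes has 14 edges, and such trees are counted by C_14.
C_14 = C_13 · 2(2·13+1)/(13+2) = 742900 · 54/15 = 2674440.

2674440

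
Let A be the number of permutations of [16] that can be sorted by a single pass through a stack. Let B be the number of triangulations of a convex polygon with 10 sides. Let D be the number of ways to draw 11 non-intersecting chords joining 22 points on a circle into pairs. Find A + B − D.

By Knuth's characterisation, the stack-sortable permutations of length 16 are the 231-avoiders, numbering C_16. So A = C_16 = 35357670.
A convex 10-gon is triangulated into 8 triangles, and the number of such triangulations is the Catalan number C_{10−2} = C_8. So B = C_8 = 1430.
Non-crossing perfect matchings of 2n points on a circle are counted by C_n; with 22 points, n = 11. So D = C_11 = 58786.
A + B − D = 35357670 + 1430 − 58786 = 35300314.

35300314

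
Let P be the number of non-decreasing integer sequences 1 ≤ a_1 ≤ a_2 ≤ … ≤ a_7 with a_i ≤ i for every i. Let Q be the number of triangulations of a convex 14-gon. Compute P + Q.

Such sub-staircase sequences of length n are counted by C_n; here n = 7. So P = C_7 = 429.
The number of triangulations of a 14-gon is the Catalan number C_12 (index = sides − 2). So Q = C_12 = 208012.
P + Q = 429 + 208012 = 208441.

208441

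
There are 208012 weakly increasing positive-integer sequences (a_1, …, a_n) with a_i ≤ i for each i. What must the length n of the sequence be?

Such sub-staircase sequences of length n are counted by C_n. Since C_12 = 208012, the index is 12.

12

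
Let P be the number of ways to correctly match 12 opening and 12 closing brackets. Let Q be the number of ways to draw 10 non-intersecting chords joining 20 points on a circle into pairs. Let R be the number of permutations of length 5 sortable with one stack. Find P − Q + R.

A balanced arrangement of 12 bracket pairs is a Dyck word of semilength 12, so the count is C_12. So P = C_12 = 208012.
Non-crossing perfect matchings of 2n points on a circle are counted by C_n; with 20 points, n = 10. So Q = C_10 = 16796.
By Knuth's characterisation, the stack-sortable permutations of length 5 are the 231-avoiders, numbering C_5. So R = C_5 = 42.
P − Q + R = 208012 − 16796 + 42 = 191258.

191258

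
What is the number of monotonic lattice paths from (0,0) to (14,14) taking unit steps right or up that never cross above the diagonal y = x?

2674440

Sub-diagonal monotone paths from (0,0) to (14,14) biject with Dyck paths of semilength 14, giving C_14.
C_14 = 2674440.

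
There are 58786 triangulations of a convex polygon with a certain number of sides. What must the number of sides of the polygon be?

Triangulations of a convex m-gon are counted by C_{m−2}; 58786 = C_11.
So m − 2 = 11, giving m = 13 sides.

13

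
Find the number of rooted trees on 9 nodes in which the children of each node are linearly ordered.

1430

Rooted ordered (plane) trees on m nodes have m−1 edges and are counted by C_{m−1}; m = 9 gives C_8.
C_8 = C(16,8)/9 = 12870/9 = 1430.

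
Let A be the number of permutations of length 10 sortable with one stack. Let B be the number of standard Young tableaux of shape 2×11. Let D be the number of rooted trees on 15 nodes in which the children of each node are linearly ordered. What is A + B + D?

2750022

Stack-sortable permutations are exactly the 231-avoiding ones, counted by C_n; here n = 10. So A = C_10 = 16796.
Standard Young tableaux of shape 2×n are counted by C_n; here n = 11. So B = C_11 = 58786.
A rooted plane tree on 15 nodes has 14 edges, and such trees are counted by C_14. So D = C_14 = 2674440.
A + B + D = 16796 + 58786 + 2674440 = 2750022.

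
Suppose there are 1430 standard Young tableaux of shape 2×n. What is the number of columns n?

8

Standard Young tableaux of shape 2×n are counted by C_n; 1430 = C_8.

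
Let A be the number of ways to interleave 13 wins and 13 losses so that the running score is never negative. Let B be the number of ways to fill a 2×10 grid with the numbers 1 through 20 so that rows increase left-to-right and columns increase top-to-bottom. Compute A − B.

726104

Reading a vote for the leader as '(' and for the other as ')' turns such a sequence into a balanced string of 13 pairs, so the count is C_13. So A = C_13 = 742900.
By the hook-length formula (or a Dyck-path bijection), SYT of shape 2×10 number C_10. So B = C_10 = 16796.
A − B = 742900 − 16796 = 726104.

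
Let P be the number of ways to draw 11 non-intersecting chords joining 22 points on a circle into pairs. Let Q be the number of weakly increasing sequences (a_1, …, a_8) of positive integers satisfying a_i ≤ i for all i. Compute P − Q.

57356

Non-crossing perfect matchings of 2n points on a circle are counted by C_n; with 22 points, n = 11. So P = C_11 = 58786.
Such sub-staircase sequences of length n are counted by C_n; here n = 8. So Q = C_8 = 1430.
P − Q = 58786 − 1430 = 57356.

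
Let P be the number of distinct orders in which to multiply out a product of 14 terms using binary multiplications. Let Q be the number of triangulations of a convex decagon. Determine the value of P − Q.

Bracketing 14 factors into binary products is counted by C_{14−1} = C_13. So P = C_13 = 742900.
A convex 10-gon is triangulated into 8 triangles, and the number of such triangulations is the Catalan number C_{10−2} = C_8. So Q = C_8 = 1430.
P − Q = 742900 − 1430 = 741470.

741470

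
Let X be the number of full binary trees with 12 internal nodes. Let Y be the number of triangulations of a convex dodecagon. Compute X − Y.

191216

The number of full binary trees on 12 internal nodes is the Catalan number C_12. So X = C_12 = 208012.
The number of triangulations of a 12-gon is the Catalan number C_10 (index = sides − 2). So Y = C_10 = 16796.
X − Y = 208012 − 16796 = 191216.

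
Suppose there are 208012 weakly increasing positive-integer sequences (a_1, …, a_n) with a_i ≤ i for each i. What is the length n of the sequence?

Such sub-staircase sequences of length n are counted by C_n. Since C_12 = 208012, the index is 12.

12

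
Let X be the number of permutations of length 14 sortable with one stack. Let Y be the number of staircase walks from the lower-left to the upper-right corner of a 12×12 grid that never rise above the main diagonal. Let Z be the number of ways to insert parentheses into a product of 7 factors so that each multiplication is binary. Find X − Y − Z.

2466296

Stack-sortable permutations are exactly the 231-avoiding ones, counted by C_n; here n = 14. So X = C_14 = 2674440.
Monotone paths in an n×n grid that stay weakly below the diagonal are counted by C_n; here n = 12. So Y = C_12 = 208012.
Ways to associate a product of 7 factors correspond to binary trees on 7 leaves, so the count is C_6. So Z = C_6 = 132.
X − Y − Z = 2674440 − 208012 − 132 = 2466296.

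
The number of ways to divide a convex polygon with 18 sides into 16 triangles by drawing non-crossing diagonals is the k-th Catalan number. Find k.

Triangulations of a convex m-gon are counted by C_{m−2}; with m = 18 this is C_16.

16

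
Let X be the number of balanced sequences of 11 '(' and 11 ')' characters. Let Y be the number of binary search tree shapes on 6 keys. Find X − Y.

With 11 pairs the number of balanced bracket strings is the Catalan number C_11. So X = C_11 = 58786.
Binary trees (left/right distinguished) on n nodes are counted by C_n; here n = 6. So Y = C_6 = 132.
X − Y = 58786 − 132 = 58654.

58654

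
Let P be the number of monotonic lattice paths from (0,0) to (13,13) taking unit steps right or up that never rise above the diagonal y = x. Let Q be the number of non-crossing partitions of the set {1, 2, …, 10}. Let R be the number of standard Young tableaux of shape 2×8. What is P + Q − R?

758266

Sub-diagonal monotone paths from (0,0) to (13,13) biject with Dyck paths of semilength 13, giving C_13. So P = C_13 = 742900.
The non-crossing partitions of [10] form a lattice of size C_10. So Q = C_10 = 16796.
Standard Young tableaux of shape 2×n are counted by C_n; here n = 8. So R = C_8 = 1430.
P + Q − R = 742900 + 16796 − 1430 = 758266.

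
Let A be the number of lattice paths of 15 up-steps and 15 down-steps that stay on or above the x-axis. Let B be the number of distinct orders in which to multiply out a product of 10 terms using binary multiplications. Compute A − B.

A Dyck path with 15 up-steps and 15 down-steps has semilength 15, so there are C_15 of them. So A = C_15 = 9694845.
Parenthesizations of m factors correspond to full binary trees with m leaves, counted by C_{m−1}; m = 10 gives C_9. So B = C_9 = 4862.
A − B = 9694845 − 4862 = 9689983.

9689983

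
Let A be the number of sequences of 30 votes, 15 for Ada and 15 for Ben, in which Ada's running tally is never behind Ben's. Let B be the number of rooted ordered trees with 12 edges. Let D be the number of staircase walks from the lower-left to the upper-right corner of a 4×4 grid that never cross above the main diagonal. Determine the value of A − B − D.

Reading a vote for the leader as '(' and for the other as ')' turns such a sequence into a balanced string of 15 pairs, so the count is C_15. So A = C_15 = 9694845.
Rooted ordered trees with n edges are counted by C_n; here n = 12. So B = C_12 = 208012.
Monotone paths in an n×n grid that stay weakly below the diagonal are counted by C_n; here n = 4. So D = C_4 = 14.
A − B − D = 9694845 − 208012 − 14 = 9486819.

9486819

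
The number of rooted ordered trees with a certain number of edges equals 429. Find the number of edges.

7

Rooted ordered trees with n edges are counted by C_n; 429 = C_7.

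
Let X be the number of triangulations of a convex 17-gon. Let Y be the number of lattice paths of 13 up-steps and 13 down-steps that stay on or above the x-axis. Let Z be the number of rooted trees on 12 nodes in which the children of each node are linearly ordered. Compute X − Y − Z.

The number of triangulations of a 17-gon is the Catalan number C_15 (index = sides − 2). So X = C_15 = 9694845.
A Dyck path with 13 up-steps and 13 down-steps has semilength 13, so there are C_13 of them. So Y = C_13 = 742900.
A rooted plane tree on 12 nodes has 11 edges, and such trees are counted by C_11. So Z = C_11 = 58786.
X − Y − Z = 9694845 − 742900 − 58786 = 8893159.

8893159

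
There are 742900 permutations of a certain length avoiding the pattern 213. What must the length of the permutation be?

Permutations of [n] avoiding a fixed length-3 pattern are counted by C_n; 742900 = C_13.

13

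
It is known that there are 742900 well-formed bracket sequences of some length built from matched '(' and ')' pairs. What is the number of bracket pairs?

13

Balanced strings of n bracket-pairs are counted by C_n. Since C_13 = 742900, the index is 13.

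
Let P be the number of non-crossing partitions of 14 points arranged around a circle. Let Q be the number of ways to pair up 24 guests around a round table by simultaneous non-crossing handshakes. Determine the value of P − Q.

The non-crossing partitions of [14] form a lattice of size C_14. So P = C_14 = 2674440.
Non-crossing handshake pairings of 2n people are counted by C_n; 24 people gives n = 12. So Q = C_12 = 208012.
P − Q = 2674440 − 208012 = 2466428.

2466428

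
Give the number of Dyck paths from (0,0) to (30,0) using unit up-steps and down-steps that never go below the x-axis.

9694845

A Dyck path with 15 up-steps and 15 down-steps has semilength 15, so there are C_15 of them.
C_15 = C(30,15)/16 = 155117520/16 = 9694845.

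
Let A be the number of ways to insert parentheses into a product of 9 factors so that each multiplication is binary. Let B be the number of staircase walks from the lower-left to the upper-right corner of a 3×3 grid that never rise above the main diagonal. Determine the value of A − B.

1425

Ways to associate a product of 9 factors correspond to binary trees on 9 leaves, so the count is C_8. So A = C_8 = 1430.
Sub-diagonal monotone paths from (0,0) to (3,3) biject with Dyck paths of semilength 3, giving C_3. So B = C_3 = 5.
A − B = 1430 − 5 = 1425.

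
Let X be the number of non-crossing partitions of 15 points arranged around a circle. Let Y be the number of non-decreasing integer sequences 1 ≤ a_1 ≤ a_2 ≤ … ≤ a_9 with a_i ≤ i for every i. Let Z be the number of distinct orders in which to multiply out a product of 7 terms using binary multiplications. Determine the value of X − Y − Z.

9689851

The non-crossing partitions of [15] form a lattice of size C_15. So X = C_15 = 9694845.
Such sub-staircase sequences of length n are counted by C_n; here n = 9. So Y = C_9 = 4862.
Bracketing 7 factors into binary products is counted by C_{7−1} = C_6. So Z = C_6 = 132.
X − Y − Z = 9694845 − 4862 − 132 = 9689851.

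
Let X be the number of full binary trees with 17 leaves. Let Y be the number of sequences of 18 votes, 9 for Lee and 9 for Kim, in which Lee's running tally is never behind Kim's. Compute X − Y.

35352808

Full binary trees with 17 leaves have 17−1 = 16 internal nodes, so there are C_16 of them. So X = C_16 = 35357670.
Ballot sequences with n votes each where one side never trails are Dyck words, counted by C_n; here n = 9. So Y = C_9 = 4862.
X − Y = 35357670 − 4862 = 35352808.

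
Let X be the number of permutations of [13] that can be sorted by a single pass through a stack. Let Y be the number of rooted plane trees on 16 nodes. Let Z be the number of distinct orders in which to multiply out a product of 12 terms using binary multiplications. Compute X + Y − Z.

By Knuth's characterisation, the stack-sortable permutations of length 13 are the 231-avoiders, numbering C_13. So X = C_13 = 742900.
A rooted plane tree on 16 nodes has 15 edges, and such trees are counted by C_15. So Y = C_15 = 9694845.
Bracketing 12 factors into binary products is counted by C_{12−1} = C_11. So Z = C_11 = 58786.
X + Y − Z = 742900 + 9694845 − 58786 = 10378959.

10378959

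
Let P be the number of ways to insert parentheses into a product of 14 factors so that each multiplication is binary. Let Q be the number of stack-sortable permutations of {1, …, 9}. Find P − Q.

738038

Ways to associate a product of 14 factors correspond to binary trees on 14 leaves, so the count is C_13. So P = C_13 = 742900.
Stack-sortable permutations are exactly the 231-avoiding ones, counted by C_n; here n = 9. So Q = C_9 = 4862.
P − Q = 742900 − 4862 = 738038.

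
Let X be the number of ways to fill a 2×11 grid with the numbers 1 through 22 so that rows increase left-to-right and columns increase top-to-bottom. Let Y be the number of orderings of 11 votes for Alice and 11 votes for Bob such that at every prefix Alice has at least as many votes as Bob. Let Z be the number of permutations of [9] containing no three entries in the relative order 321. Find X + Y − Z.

Standard Young tableaux of shape 2×n are counted by C_n; here n = 11. So X = C_11 = 58786.
Ballot sequences with n votes each where one side never trails are Dyck words, counted by C_n; here n = 11. So Y = C_11 = 58786.
For any fixed pattern of length 3, the pattern-avoiding permutations of [9] number C_9. So Z = C_9 = 4862.
X + Y − Z = 58786 + 58786 − 4862 = 112710.

112710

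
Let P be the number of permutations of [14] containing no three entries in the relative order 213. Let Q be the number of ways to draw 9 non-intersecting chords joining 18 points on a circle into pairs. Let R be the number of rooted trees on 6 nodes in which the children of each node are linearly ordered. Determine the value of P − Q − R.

2669536

Permutations of [n] avoiding any single length-3 pattern are counted by C_n; here n = 14. So P = C_14 = 2674440.
Pairing 18 circle points by 9 non-crossing chords gives C_9 matchings. So Q = C_9 = 4862.
A rooted plane tree on 6 nodes has 5 edges, and such trees are counted by C_5. So R = C_5 = 42.
P − Q − R = 2674440 − 4862 − 42 = 2669536.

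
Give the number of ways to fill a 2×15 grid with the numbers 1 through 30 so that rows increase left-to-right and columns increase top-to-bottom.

By the hook-length formula (or a Dyck-path bijection), SYT of shape 2×15 number C_15.
C_15 = 9694845.

9694845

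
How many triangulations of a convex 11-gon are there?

4862

Triangulations of a convex m-gon are counted by C_{m−2}; with m = 11 this is C_9.
C_9 = 4862.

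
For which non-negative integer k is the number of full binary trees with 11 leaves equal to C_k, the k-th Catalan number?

Full binary trees with 11 leaves have 11−1 = 10 internal nodes, so there are C_10 of them.

10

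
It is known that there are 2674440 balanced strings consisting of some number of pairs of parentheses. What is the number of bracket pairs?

14

Balanced strings of n bracket-pairs are counted by C_n; 2674440 = C_14.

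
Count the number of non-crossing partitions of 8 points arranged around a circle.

1430

Non-crossing partitions of an n-element set are counted by C_n; here n = 8.
C_8 = C(16,8)/9 = 12870/9 = 1430.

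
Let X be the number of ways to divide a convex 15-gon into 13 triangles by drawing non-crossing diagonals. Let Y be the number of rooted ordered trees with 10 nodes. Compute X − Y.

Triangulations of a convex m-gon are counted by C_{m−2}; with m = 15 this is C_13. So X = C_13 = 742900.
Rooted ordered (plane) trees on m nodes have m−1 edges and are counted by C_{m−1}; m = 10 gives C_9. So Y = C_9 = 4862.
X − Y = 742900 − 4862 = 738038.

738038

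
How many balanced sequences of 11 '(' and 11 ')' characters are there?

58786

Balanced strings of n pairs of brackets are counted by C_n; here n = 11.
C_11 = C(22,11)/12 = 705432/12 = 58786.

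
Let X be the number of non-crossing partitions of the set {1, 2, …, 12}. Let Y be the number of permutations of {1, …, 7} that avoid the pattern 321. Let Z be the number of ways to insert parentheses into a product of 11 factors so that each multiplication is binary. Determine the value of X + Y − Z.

Non-crossing partitions of an n-element set are counted by C_n; here n = 12. So X = C_12 = 208012.
Permutations of [n] avoiding any single length-3 pattern are counted by C_n; here n = 7. So Y = C_7 = 429.
Parenthesizations of m factors correspond to full binary trees with m leaves, counted by C_{m−1}; m = 11 gives C_10. So Z = C_10 = 16796.
X + Y − Z = 208012 + 429 − 16796 = 191645.

191645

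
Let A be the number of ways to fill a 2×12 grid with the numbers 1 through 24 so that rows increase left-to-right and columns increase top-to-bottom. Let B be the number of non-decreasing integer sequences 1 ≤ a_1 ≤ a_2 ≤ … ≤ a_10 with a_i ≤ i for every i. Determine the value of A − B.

Standard Young tableaux of shape 2×n are counted by C_n; here n = 12. So A = C_12 = 208012.
Such sub-staircase sequences of length n are counted by C_n; here n = 10. So B = C_10 = 16796.
A − B = 208012 − 16796 = 191216.

191216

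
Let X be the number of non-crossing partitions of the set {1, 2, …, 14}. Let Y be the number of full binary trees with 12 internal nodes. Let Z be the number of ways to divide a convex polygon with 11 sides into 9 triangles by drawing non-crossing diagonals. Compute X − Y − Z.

2461566

The non-crossing partitions of [14] form a lattice of size C_14. So X = C_14 = 2674440.
The number of full binary trees on 12 internal nodes is the Catalan number C_12. So Y = C_12 = 208012.
A convex 11-gon is triangulated into 9 triangles, and the number of such triangulations is the Catalan number C_{11−2} = C_9. So Z = C_9 = 4862.
X − Y − Z = 2674440 − 208012 − 4862 = 2461566.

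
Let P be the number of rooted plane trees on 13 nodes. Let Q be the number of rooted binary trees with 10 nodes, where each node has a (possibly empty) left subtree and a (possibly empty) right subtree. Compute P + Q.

Rooted ordered (plane) trees on m nodes have m−1 edges and are counted by C_{m−1}; m = 13 gives C_12. So P = C_12 = 208012.
There are C_n binary search tree shapes on n keys; with n = 10 that is C_10. So Q = C_10 = 16796.
P + Q = 208012 + 16796 = 224808.

224808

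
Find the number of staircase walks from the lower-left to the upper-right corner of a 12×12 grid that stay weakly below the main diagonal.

Sub-diagonal monotone paths from (0,0) to (12,12) biject with Dyck paths of semilength 12, giving C_12.
C_12 = C_11 · 2(2·11+1)/(11+2) = 58786 · 46/13 = 208012.

208012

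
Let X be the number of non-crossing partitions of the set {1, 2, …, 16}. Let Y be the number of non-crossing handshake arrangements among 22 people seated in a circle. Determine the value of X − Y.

35298884

The non-crossing partitions of [16] form a lattice of size C_16. So X = C_16 = 35357670.
Non-crossing handshake pairings of 2n people are counted by C_n; 22 people gives n = 11. So Y = C_11 = 58786.
X − Y = 35357670 − 58786 = 35298884.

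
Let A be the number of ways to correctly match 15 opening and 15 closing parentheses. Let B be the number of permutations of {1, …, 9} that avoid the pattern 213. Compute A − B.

A balanced arrangement of 15 bracket pairs is a Dyck word of semilength 15, so the count is C_15. So A = C_15 = 9694845.
Permutations of [n] avoiding any single length-3 pattern are counted by C_n; here n = 9. So B = C_9 = 4862.
A − B = 9694845 − 4862 = 9689983.

9689983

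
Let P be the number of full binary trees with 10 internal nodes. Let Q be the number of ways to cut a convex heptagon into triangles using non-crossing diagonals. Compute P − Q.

The number of full binary trees on 10 internal nodes is the Catalan number C_10. So P = C_10 = 16796.
The number of triangulations of a 7-gon is the Catalan number C_5 (index = sides − 2). So Q = C_5 = 42.
P − Q = 16796 − 42 = 16754.

16754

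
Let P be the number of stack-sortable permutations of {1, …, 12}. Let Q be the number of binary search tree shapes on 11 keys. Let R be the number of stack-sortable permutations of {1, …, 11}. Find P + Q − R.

By Knuth's characterisation, the stack-sortable permutations of length 12 are the 231-avoiders, numbering C_12. So P = C_12 = 208012.
There are C_n binary search tree shapes on n keys; with n = 11 that is C_11. So Q = C_11 = 58786.
Stack-sortable permutations are exactly the 231-avoiding ones, counted by C_n; here n = 11. So R = C_11 = 58786.
P + Q − R = 208012 + 58786 − 58786 = 208012.

208012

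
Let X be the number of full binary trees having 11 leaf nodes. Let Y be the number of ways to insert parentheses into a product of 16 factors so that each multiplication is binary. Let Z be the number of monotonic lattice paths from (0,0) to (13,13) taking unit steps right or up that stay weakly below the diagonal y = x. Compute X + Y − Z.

A full binary tree with L leaves has L−1 internal nodes and is counted by C_{L−1}; L = 11 gives C_10. So X = C_10 = 16796.
Parenthesizations of m factors correspond to full binary trees with m leaves, counted by C_{m−1}; m = 16 gives C_15. So Y = C_15 = 9694845.
Sub-diagonal monotone paths from (0,0) to (13,13) biject with Dyck paths of semilength 13, giving C_13. So Z = C_13 = 742900.
X + Y − Z = 16796 + 9694845 − 742900 = 8968741.

8968741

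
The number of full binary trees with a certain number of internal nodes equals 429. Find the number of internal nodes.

7

Full binary trees with n internal nodes are counted by C_n, and C_7 = 429.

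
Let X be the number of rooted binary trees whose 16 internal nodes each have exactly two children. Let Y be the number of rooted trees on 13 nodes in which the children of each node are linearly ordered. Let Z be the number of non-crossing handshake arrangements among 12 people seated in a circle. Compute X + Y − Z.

35565550

Full binary trees with n internal nodes are counted by C_n; here n = 16. So X = C_16 = 35357670.
Rooted ordered (plane) trees on m nodes have m−1 edges and are counted by C_{m−1}; m = 13 gives C_12. So Y = C_12 = 208012.
Non-crossing handshake pairings of 2n people are counted by C_n; 12 people gives n = 6. So Z = C_6 = 132.
X + Y − Z = 35357670 + 208012 − 132 = 35565550.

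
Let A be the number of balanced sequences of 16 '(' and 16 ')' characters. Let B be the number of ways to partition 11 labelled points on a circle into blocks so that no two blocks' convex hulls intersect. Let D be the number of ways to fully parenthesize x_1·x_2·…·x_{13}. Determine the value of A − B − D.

35090872

Balanced strings of n pairs of brackets are counted by C_n; here n = 16. So A = C_16 = 35357670.
Non-crossing partitions of an n-element set are counted by C_n; here n = 11. So B = C_11 = 58786.
Ways to associate a product of 13 factors correspond to binary trees on 13 leaves, so the count is C_12. So D = C_12 = 208012.
A − B − D = 35357670 − 58786 − 208012 = 35090872.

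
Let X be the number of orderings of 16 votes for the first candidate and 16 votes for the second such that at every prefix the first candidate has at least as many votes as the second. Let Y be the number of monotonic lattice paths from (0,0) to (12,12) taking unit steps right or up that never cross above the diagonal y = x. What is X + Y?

35565682

Ballot sequences with n votes each where one side never trails are Dyck words, counted by C_n; here n = 16. So X = C_16 = 35357670.
Sub-diagonal monotone paths from (0,0) to (12,12) biject with Dyck paths of semilength 12, giving C_12. So Y = C_12 = 208012.
X + Y = 35357670 + 208012 = 35565682.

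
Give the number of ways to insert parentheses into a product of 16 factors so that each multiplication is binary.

Ways to associate a product of 16 factors correspond to binary trees on 16 leaves, so the count is C_15.
C_15 = C(30,15)/16 = 155117520/16 = 9694845.

9694845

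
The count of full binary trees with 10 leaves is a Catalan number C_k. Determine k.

Full binary trees with 10 leaves have 10−1 = 9 internal nodes, so there are C_9 of them.

9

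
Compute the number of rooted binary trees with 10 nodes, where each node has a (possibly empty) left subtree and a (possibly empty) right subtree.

16796

There are C_n binary search tree shapes on n keys; with n = 10 that is C_10.
C_10 = C(20,10)/11 = 184756/11 = 16796.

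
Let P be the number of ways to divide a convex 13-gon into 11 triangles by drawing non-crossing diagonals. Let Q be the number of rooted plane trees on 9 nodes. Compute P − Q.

57356

Triangulations of a convex m-gon are counted by C_{m−2}; with m = 13 this is C_11. So P = C_11 = 58786.
A rooted plane tree on 9 nodes has 8 edges, and such trees are counted by C_8. So Q = C_8 = 1430.
P − Q = 58786 − 1430 = 57356.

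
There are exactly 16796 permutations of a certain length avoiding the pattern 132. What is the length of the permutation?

10

Permutations of [n] avoiding a fixed length-3 pattern are counted by C_n, and C_10 = 16796.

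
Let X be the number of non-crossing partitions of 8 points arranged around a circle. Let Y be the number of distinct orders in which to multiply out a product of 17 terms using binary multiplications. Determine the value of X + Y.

35359100

Non-crossing partitions of an n-element set are counted by C_n; here n = 8. So X = C_8 = 1430.
Ways to associate a product of 17 factors correspond to binary trees on 17 leaves, so the count is C_16. So Y = C_16 = 35357670.
X + Y = 1430 + 35357670 = 35359100.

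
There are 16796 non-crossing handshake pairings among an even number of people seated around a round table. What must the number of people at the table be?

20

Non-crossing handshake pairings of 2n people are counted by C_n; 16796 = C_10.
So n = 10, and there are 2n = 20 people.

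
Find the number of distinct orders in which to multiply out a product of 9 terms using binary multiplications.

1430

Ways to associate a product of 9 factors correspond to binary trees on 9 leaves, so the count is C_8.
C_8 = C(16,8)/9 = 12870/9 = 1430.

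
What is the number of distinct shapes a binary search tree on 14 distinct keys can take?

There are C_n binary search tree shapes on n keys; with n = 14 that is C_14.
C_14 = C(28,14)/15 = 40116600/15 = 2674440.

2674440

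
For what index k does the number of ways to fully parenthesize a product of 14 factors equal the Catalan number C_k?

13

Ways to associate a product of 14 factors correspond to binary trees on 14 leaves, so the count is C_13.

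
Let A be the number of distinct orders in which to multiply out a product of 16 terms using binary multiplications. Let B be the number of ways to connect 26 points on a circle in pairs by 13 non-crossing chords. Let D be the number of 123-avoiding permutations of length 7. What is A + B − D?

Parenthesizations of m factors correspond to full binary trees with m leaves, counted by C_{m−1}; m = 16 gives C_15. So A = C_15 = 9694845.
Pairing 26 circle points by 13 non-crossing chords gives C_13 matchings. So B = C_13 = 742900.
Permutations of [n] avoiding any single length-3 pattern are counted by C_n; here n = 7. So D = C_7 = 429.
A + B − D = 9694845 + 742900 − 429 = 10437316.

10437316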